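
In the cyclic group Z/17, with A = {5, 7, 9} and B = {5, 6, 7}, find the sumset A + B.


Work in Z/17Z: reduce every sum a + b modulo 17.
Enumerate all 9 pairs:
a = 5: 5+5=10, 5+6=11, 5+7=12
a = 7: 7+5=12, 7+6=13, 7+7=14
a = 9: 9+5=14, 9+6=15, 9+7=16
Distinct residues collected: {10, 11, 12, 13, 14, 15, 16}
|A + B| = 7 (out of 17 total residues).

A + B = {10, 11, 12, 13, 14, 15, 16}


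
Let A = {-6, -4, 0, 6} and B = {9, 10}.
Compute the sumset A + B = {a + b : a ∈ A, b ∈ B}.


A + B = {a + b : a ∈ A, b ∈ B}.
Enumerate all |A|·|B| = 4·2 = 8 pairs (a, b) and collect distinct sums.
a = -6: -6+9=3, -6+10=4
a = -4: -4+9=5, -4+10=6
a = 0: 0+9=9, 0+10=10
a = 6: 6+9=15, 6+10=16
Collecting distinct sums: A + B = {3, 4, 5, 6, 9, 10, 15, 16}
|A + B| = 8

A + B = {3, 4, 5, 6, 9, 10, 15, 16}


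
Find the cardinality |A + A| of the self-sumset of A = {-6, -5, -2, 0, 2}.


A + A = {a + a' : a, a' ∈ A}; |A| = 5.
General bounds: 2|A| - 1 ≤ |A + A| ≤ |A|(|A|+1)/2, i.e. 9 ≤ |A + A| ≤ 15.
Lower bound 2|A|-1 is attained iff A is an arithmetic progression.
Enumerate sums a + a' for a ≤ a' (symmetric, so this suffices):
a = -6: -6+-6=-12, -6+-5=-11, -6+-2=-8, -6+0=-6, -6+2=-4
a = -5: -5+-5=-10, -5+-2=-7, -5+0=-5, -5+2=-3
a = -2: -2+-2=-4, -2+0=-2, -2+2=0
a = 0: 0+0=0, 0+2=2
a = 2: 2+2=4
Distinct sums: {-12, -11, -10, -8, -7, -6, -5, -4, -3, -2, 0, 2, 4}
|A + A| = 13

|A + A| = 13


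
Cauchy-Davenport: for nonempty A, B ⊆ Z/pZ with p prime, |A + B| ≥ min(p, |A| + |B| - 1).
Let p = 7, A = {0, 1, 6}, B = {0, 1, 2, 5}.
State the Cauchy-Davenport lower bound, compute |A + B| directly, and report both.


Cauchy-Davenport: |A + B| ≥ min(p, |A| + |B| - 1) for A, B nonempty in Z/pZ.
|A| = 3, |B| = 4, p = 7.
CD lower bound = min(7, 3 + 4 - 1) = min(7, 6) = 6.
Compute A + B mod 7 directly:
a = 0: 0+0=0, 0+1=1, 0+2=2, 0+5=5
a = 1: 1+0=1, 1+1=2, 1+2=3, 1+5=6
a = 6: 6+0=6, 6+1=0, 6+2=1, 6+5=4
A + B = {0, 1, 2, 3, 4, 5, 6}, so |A + B| = 7.
Verify: 7 ≥ 6? Yes ✓.

CD lower bound = 6, actual |A + B| = 7.


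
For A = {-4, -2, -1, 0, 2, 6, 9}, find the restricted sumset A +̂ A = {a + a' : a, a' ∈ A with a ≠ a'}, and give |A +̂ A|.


Restricted sumset: A +̂ A = {a + a' : a ∈ A, a' ∈ A, a ≠ a'}.
Equivalently, take A + A and drop any sum 2a that is achievable ONLY as a + a for a ∈ A (i.e. sums representable only with equal summands).
Enumerate pairs (a, a') with a < a' (symmetric, so each unordered pair gives one sum; this covers all a ≠ a'):
  -4 + -2 = -6
  -4 + -1 = -5
  -4 + 0 = -4
  -4 + 2 = -2
  -4 + 6 = 2
  -4 + 9 = 5
  -2 + -1 = -3
  -2 + 0 = -2
  -2 + 2 = 0
  -2 + 6 = 4
  -2 + 9 = 7
  -1 + 0 = -1
  -1 + 2 = 1
  -1 + 6 = 5
  -1 + 9 = 8
  0 + 2 = 2
  0 + 6 = 6
  0 + 9 = 9
  2 + 6 = 8
  2 + 9 = 11
  6 + 9 = 15
Collected distinct sums: {-6, -5, -4, -3, -2, -1, 0, 1, 2, 4, 5, 6, 7, 8, 9, 11, 15}
|A +̂ A| = 17
(Reference bound: |A +̂ A| ≥ 2|A| - 3 for |A| ≥ 2, with |A| = 7 giving ≥ 11.)

|A +̂ A| = 17


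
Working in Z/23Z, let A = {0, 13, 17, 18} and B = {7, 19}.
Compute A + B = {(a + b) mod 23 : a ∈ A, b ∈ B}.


Work in Z/23Z: reduce every sum a + b modulo 23.
Enumerate all 8 pairs:
a = 0: 0+7=7, 0+19=19
a = 13: 13+7=20, 13+19=9
a = 17: 17+7=1, 17+19=13
a = 18: 18+7=2, 18+19=14
Distinct residues collected: {1, 2, 7, 9, 13, 14, 19, 20}
|A + B| = 8 (out of 23 total residues).

A + B = {1, 2, 7, 9, 13, 14, 19, 20}


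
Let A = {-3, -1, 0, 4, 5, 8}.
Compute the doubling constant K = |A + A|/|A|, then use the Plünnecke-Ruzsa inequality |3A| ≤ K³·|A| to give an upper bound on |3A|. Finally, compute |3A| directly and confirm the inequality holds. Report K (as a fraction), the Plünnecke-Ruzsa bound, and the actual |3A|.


|A| = 6.
Step 1: Compute A + A by enumerating all 36 pairs.
A + A = {-6, -4, -3, -2, -1, 0, 1, 2, 3, 4, 5, 7, 8, 9, 10, 12, 13, 16}, so |A + A| = 18.
Step 2: Doubling constant K = |A + A|/|A| = 18/6 = 18/6 ≈ 3.0000.
Step 3: Plünnecke-Ruzsa gives |3A| ≤ K³·|A| = (3.0000)³ · 6 ≈ 162.0000.
Step 4: Compute 3A = A + A + A directly by enumerating all triples (a,b,c) ∈ A³; |3A| = 30.
Step 5: Check 30 ≤ 162.0000? Yes ✓.

K = 18/6, Plünnecke-Ruzsa bound K³|A| ≈ 162.0000, |3A| = 30, inequality holds.


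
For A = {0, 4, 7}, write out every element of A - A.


A - A = {a - a' : a, a' ∈ A}.
Compute a - a' for each ordered pair (a, a'):
a = 0: 0-0=0, 0-4=-4, 0-7=-7
a = 4: 4-0=4, 4-4=0, 4-7=-3
a = 7: 7-0=7, 7-4=3, 7-7=0
Collecting distinct values (and noting 0 appears from a-a):
A - A = {-7, -4, -3, 0, 3, 4, 7}
|A - A| = 7

A - A = {-7, -4, -3, 0, 3, 4, 7}


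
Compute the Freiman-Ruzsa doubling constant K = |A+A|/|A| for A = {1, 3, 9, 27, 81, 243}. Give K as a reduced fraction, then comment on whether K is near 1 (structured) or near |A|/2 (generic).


|A| = 6.
Compute A + A by enumerating all 36 pairs.
A + A = {2, 4, 6, 10, 12, 18, 28, 30, 36, 54, 82, 84, 90, 108, 162, 244, 246, 252, 270, 324, 486}, so |A + A| = 21.
K = |A + A| / |A| = 21/6 = 7/2 ≈ 3.5000.
Reference: AP of size 6 gives K = 11/6 ≈ 1.8333; a fully generic set of size 6 gives K ≈ 3.5000.

|A| = 6, |A + A| = 21, K = 21/6 = 7/2.


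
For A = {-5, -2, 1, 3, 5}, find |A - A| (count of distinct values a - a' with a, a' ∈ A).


A - A = {a - a' : a, a' ∈ A}; |A| = 5.
Bounds: 2|A|-1 ≤ |A - A| ≤ |A|² - |A| + 1, i.e. 9 ≤ |A - A| ≤ 21.
Note: 0 ∈ A - A always (from a - a). The set is symmetric: if d ∈ A - A then -d ∈ A - A.
Enumerate nonzero differences d = a - a' with a > a' (then include -d):
Positive differences: {2, 3, 4, 5, 6, 7, 8, 10}
Full difference set: {0} ∪ (positive diffs) ∪ (negative diffs).
|A - A| = 1 + 2·8 = 17 (matches direct enumeration: 17).

|A - A| = 17


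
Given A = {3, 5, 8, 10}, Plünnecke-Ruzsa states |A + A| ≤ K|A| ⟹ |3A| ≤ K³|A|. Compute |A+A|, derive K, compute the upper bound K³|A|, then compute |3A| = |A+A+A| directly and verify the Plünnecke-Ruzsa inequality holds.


|A| = 4.
Step 1: Compute A + A by enumerating all 16 pairs.
A + A = {6, 8, 10, 11, 13, 15, 16, 18, 20}, so |A + A| = 9.
Step 2: Doubling constant K = |A + A|/|A| = 9/4 = 9/4 ≈ 2.2500.
Step 3: Plünnecke-Ruzsa gives |3A| ≤ K³·|A| = (2.2500)³ · 4 ≈ 45.5625.
Step 4: Compute 3A = A + A + A directly by enumerating all triples (a,b,c) ∈ A³; |3A| = 16.
Step 5: Check 16 ≤ 45.5625? Yes ✓.

K = 9/4, Plünnecke-Ruzsa bound K³|A| ≈ 45.5625, |3A| = 16, inequality holds.


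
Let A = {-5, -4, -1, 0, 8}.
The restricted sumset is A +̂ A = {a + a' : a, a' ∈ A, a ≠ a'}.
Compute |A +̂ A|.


Restricted sumset: A +̂ A = {a + a' : a ∈ A, a' ∈ A, a ≠ a'}.
Equivalently, take A + A and drop any sum 2a that is achievable ONLY as a + a for a ∈ A (i.e. sums representable only with equal summands).
Enumerate pairs (a, a') with a < a' (symmetric, so each unordered pair gives one sum; this covers all a ≠ a'):
  -5 + -4 = -9
  -5 + -1 = -6
  -5 + 0 = -5
  -5 + 8 = 3
  -4 + -1 = -5
  -4 + 0 = -4
  -4 + 8 = 4
  -1 + 0 = -1
  -1 + 8 = 7
  0 + 8 = 8
Collected distinct sums: {-9, -6, -5, -4, -1, 3, 4, 7, 8}
|A +̂ A| = 9
(Reference bound: |A +̂ A| ≥ 2|A| - 3 for |A| ≥ 2, with |A| = 5 giving ≥ 7.)

|A +̂ A| = 9


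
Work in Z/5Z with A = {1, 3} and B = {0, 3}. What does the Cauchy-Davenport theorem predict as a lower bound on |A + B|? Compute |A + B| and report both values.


Cauchy-Davenport: |A + B| ≥ min(p, |A| + |B| - 1) for A, B nonempty in Z/pZ.
|A| = 2, |B| = 2, p = 5.
CD lower bound = min(5, 2 + 2 - 1) = min(5, 3) = 3.
Compute A + B mod 5 directly:
a = 1: 1+0=1, 1+3=4
a = 3: 3+0=3, 3+3=1
A + B = {1, 3, 4}, so |A + B| = 3.
Verify: 3 ≥ 3? Yes ✓.

CD lower bound = 3, actual |A + B| = 3.


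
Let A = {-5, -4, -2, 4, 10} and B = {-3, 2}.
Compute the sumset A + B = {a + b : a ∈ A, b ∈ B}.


A + B = {a + b : a ∈ A, b ∈ B}.
Enumerate all |A|·|B| = 5·2 = 10 pairs (a, b) and collect distinct sums.
a = -5: -5+-3=-8, -5+2=-3
a = -4: -4+-3=-7, -4+2=-2
a = -2: -2+-3=-5, -2+2=0
a = 4: 4+-3=1, 4+2=6
a = 10: 10+-3=7, 10+2=12
Collecting distinct sums: A + B = {-8, -7, -5, -3, -2, 0, 1, 6, 7, 12}
|A + B| = 10

A + B = {-8, -7, -5, -3, -2, 0, 1, 6, 7, 12}


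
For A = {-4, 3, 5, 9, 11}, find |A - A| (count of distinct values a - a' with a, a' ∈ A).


A - A = {a - a' : a, a' ∈ A}; |A| = 5.
Bounds: 2|A|-1 ≤ |A - A| ≤ |A|² - |A| + 1, i.e. 9 ≤ |A - A| ≤ 21.
Note: 0 ∈ A - A always (from a - a). The set is symmetric: if d ∈ A - A then -d ∈ A - A.
Enumerate nonzero differences d = a - a' with a > a' (then include -d):
Positive differences: {2, 4, 6, 7, 8, 9, 13, 15}
Full difference set: {0} ∪ (positive diffs) ∪ (negative diffs).
|A - A| = 1 + 2·8 = 17 (matches direct enumeration: 17).

|A - A| = 17


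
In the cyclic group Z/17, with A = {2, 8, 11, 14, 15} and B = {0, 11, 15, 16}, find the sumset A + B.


Work in Z/17Z: reduce every sum a + b modulo 17.
Enumerate all 20 pairs:
a = 2: 2+0=2, 2+11=13, 2+15=0, 2+16=1
a = 8: 8+0=8, 8+11=2, 8+15=6, 8+16=7
a = 11: 11+0=11, 11+11=5, 11+15=9, 11+16=10
a = 14: 14+0=14, 14+11=8, 14+15=12, 14+16=13
a = 15: 15+0=15, 15+11=9, 15+15=13, 15+16=14
Distinct residues collected: {0, 1, 2, 5, 6, 7, 8, 9, 10, 11, 12, 13, 14, 15}
|A + B| = 14 (out of 17 total residues).

A + B = {0, 1, 2, 5, 6, 7, 8, 9, 10, 11, 12, 13, 14, 15}


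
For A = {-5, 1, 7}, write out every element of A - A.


A - A = {a - a' : a, a' ∈ A}.
Compute a - a' for each ordered pair (a, a'):
a = -5: -5--5=0, -5-1=-6, -5-7=-12
a = 1: 1--5=6, 1-1=0, 1-7=-6
a = 7: 7--5=12, 7-1=6, 7-7=0
Collecting distinct values (and noting 0 appears from a-a):
A - A = {-12, -6, 0, 6, 12}
|A - A| = 5

A - A = {-12, -6, 0, 6, 12}


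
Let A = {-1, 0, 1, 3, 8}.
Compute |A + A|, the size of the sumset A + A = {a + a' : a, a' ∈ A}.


A + A = {a + a' : a, a' ∈ A}; |A| = 5.
General bounds: 2|A| - 1 ≤ |A + A| ≤ |A|(|A|+1)/2, i.e. 9 ≤ |A + A| ≤ 15.
Lower bound 2|A|-1 is attained iff A is an arithmetic progression.
Enumerate sums a + a' for a ≤ a' (symmetric, so this suffices):
a = -1: -1+-1=-2, -1+0=-1, -1+1=0, -1+3=2, -1+8=7
a = 0: 0+0=0, 0+1=1, 0+3=3, 0+8=8
a = 1: 1+1=2, 1+3=4, 1+8=9
a = 3: 3+3=6, 3+8=11
a = 8: 8+8=16
Distinct sums: {-2, -1, 0, 1, 2, 3, 4, 6, 7, 8, 9, 11, 16}
|A + A| = 13

|A + A| = 13


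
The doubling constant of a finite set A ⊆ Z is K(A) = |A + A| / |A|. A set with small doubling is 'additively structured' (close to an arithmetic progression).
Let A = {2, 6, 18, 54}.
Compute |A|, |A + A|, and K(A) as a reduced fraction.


|A| = 4.
Compute A + A by enumerating all 16 pairs.
A + A = {4, 8, 12, 20, 24, 36, 56, 60, 72, 108}, so |A + A| = 10.
K = |A + A| / |A| = 10/4 = 5/2 ≈ 2.5000.
Reference: AP of size 4 gives K = 7/4 ≈ 1.7500; a fully generic set of size 4 gives K ≈ 2.5000.

|A| = 4, |A + A| = 10, K = 10/4 = 5/2.


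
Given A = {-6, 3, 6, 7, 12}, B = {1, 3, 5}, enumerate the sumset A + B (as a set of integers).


A + B = {a + b : a ∈ A, b ∈ B}.
Enumerate all |A|·|B| = 5·3 = 15 pairs (a, b) and collect distinct sums.
a = -6: -6+1=-5, -6+3=-3, -6+5=-1
a = 3: 3+1=4, 3+3=6, 3+5=8
a = 6: 6+1=7, 6+3=9, 6+5=11
a = 7: 7+1=8, 7+3=10, 7+5=12
a = 12: 12+1=13, 12+3=15, 12+5=17
Collecting distinct sums: A + B = {-5, -3, -1, 4, 6, 7, 8, 9, 10, 11, 12, 13, 15, 17}
|A + B| = 14

A + B = {-5, -3, -1, 4, 6, 7, 8, 9, 10, 11, 12, 13, 15, 17}


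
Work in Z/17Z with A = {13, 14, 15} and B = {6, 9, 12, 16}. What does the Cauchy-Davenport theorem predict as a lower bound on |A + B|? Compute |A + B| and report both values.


Cauchy-Davenport: |A + B| ≥ min(p, |A| + |B| - 1) for A, B nonempty in Z/pZ.
|A| = 3, |B| = 4, p = 17.
CD lower bound = min(17, 3 + 4 - 1) = min(17, 6) = 6.
Compute A + B mod 17 directly:
a = 13: 13+6=2, 13+9=5, 13+12=8, 13+16=12
a = 14: 14+6=3, 14+9=6, 14+12=9, 14+16=13
a = 15: 15+6=4, 15+9=7, 15+12=10, 15+16=14
A + B = {2, 3, 4, 5, 6, 7, 8, 9, 10, 12, 13, 14}, so |A + B| = 12.
Verify: 12 ≥ 6? Yes ✓.

CD lower bound = 6, actual |A + B| = 12.


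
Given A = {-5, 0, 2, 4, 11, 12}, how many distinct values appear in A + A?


A + A = {a + a' : a, a' ∈ A}; |A| = 6.
General bounds: 2|A| - 1 ≤ |A + A| ≤ |A|(|A|+1)/2, i.e. 11 ≤ |A + A| ≤ 21.
Lower bound 2|A|-1 is attained iff A is an arithmetic progression.
Enumerate sums a + a' for a ≤ a' (symmetric, so this suffices):
a = -5: -5+-5=-10, -5+0=-5, -5+2=-3, -5+4=-1, -5+11=6, -5+12=7
a = 0: 0+0=0, 0+2=2, 0+4=4, 0+11=11, 0+12=12
a = 2: 2+2=4, 2+4=6, 2+11=13, 2+12=14
a = 4: 4+4=8, 4+11=15, 4+12=16
a = 11: 11+11=22, 11+12=23
a = 12: 12+12=24
Distinct sums: {-10, -5, -3, -1, 0, 2, 4, 6, 7, 8, 11, 12, 13, 14, 15, 16, 22, 23, 24}
|A + A| = 19

|A + A| = 19


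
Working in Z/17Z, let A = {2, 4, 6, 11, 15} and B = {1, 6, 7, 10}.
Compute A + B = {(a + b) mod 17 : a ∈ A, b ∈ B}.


Work in Z/17Z: reduce every sum a + b modulo 17.
Enumerate all 20 pairs:
a = 2: 2+1=3, 2+6=8, 2+7=9, 2+10=12
a = 4: 4+1=5, 4+6=10, 4+7=11, 4+10=14
a = 6: 6+1=7, 6+6=12, 6+7=13, 6+10=16
a = 11: 11+1=12, 11+6=0, 11+7=1, 11+10=4
a = 15: 15+1=16, 15+6=4, 15+7=5, 15+10=8
Distinct residues collected: {0, 1, 3, 4, 5, 7, 8, 9, 10, 11, 12, 13, 14, 16}
|A + B| = 14 (out of 17 total residues).

A + B = {0, 1, 3, 4, 5, 7, 8, 9, 10, 11, 12, 13, 14, 16}


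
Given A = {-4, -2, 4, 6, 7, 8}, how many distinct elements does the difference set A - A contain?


A - A = {a - a' : a, a' ∈ A}; |A| = 6.
Bounds: 2|A|-1 ≤ |A - A| ≤ |A|² - |A| + 1, i.e. 11 ≤ |A - A| ≤ 31.
Note: 0 ∈ A - A always (from a - a). The set is symmetric: if d ∈ A - A then -d ∈ A - A.
Enumerate nonzero differences d = a - a' with a > a' (then include -d):
Positive differences: {1, 2, 3, 4, 6, 8, 9, 10, 11, 12}
Full difference set: {0} ∪ (positive diffs) ∪ (negative diffs).
|A - A| = 1 + 2·10 = 21 (matches direct enumeration: 21).

|A - A| = 21


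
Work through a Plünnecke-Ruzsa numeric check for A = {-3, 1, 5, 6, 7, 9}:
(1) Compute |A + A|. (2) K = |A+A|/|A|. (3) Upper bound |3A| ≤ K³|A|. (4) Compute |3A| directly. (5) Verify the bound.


|A| = 6.
Step 1: Compute A + A by enumerating all 36 pairs.
A + A = {-6, -2, 2, 3, 4, 6, 7, 8, 10, 11, 12, 13, 14, 15, 16, 18}, so |A + A| = 16.
Step 2: Doubling constant K = |A + A|/|A| = 16/6 = 16/6 ≈ 2.6667.
Step 3: Plünnecke-Ruzsa gives |3A| ≤ K³·|A| = (2.6667)³ · 6 ≈ 113.7778.
Step 4: Compute 3A = A + A + A directly by enumerating all triples (a,b,c) ∈ A³; |3A| = 28.
Step 5: Check 28 ≤ 113.7778? Yes ✓.

K = 16/6, Plünnecke-Ruzsa bound K³|A| ≈ 113.7778, |3A| = 28, inequality holds.


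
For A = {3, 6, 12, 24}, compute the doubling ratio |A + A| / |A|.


|A| = 4.
Compute A + A by enumerating all 16 pairs.
A + A = {6, 9, 12, 15, 18, 24, 27, 30, 36, 48}, so |A + A| = 10.
K = |A + A| / |A| = 10/4 = 5/2 ≈ 2.5000.
Reference: AP of size 4 gives K = 7/4 ≈ 1.7500; a fully generic set of size 4 gives K ≈ 2.5000.

|A| = 4, |A + A| = 10, K = 10/4 = 5/2.


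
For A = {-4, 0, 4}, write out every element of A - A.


A - A = {a - a' : a, a' ∈ A}.
Compute a - a' for each ordered pair (a, a'):
a = -4: -4--4=0, -4-0=-4, -4-4=-8
a = 0: 0--4=4, 0-0=0, 0-4=-4
a = 4: 4--4=8, 4-0=4, 4-4=0
Collecting distinct values (and noting 0 appears from a-a):
A - A = {-8, -4, 0, 4, 8}
|A - A| = 5

A - A = {-8, -4, 0, 4, 8}


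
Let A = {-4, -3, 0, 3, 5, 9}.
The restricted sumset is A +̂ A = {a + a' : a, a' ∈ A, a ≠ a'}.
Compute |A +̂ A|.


Restricted sumset: A +̂ A = {a + a' : a ∈ A, a' ∈ A, a ≠ a'}.
Equivalently, take A + A and drop any sum 2a that is achievable ONLY as a + a for a ∈ A (i.e. sums representable only with equal summands).
Enumerate pairs (a, a') with a < a' (symmetric, so each unordered pair gives one sum; this covers all a ≠ a'):
  -4 + -3 = -7
  -4 + 0 = -4
  -4 + 3 = -1
  -4 + 5 = 1
  -4 + 9 = 5
  -3 + 0 = -3
  -3 + 3 = 0
  -3 + 5 = 2
  -3 + 9 = 6
  0 + 3 = 3
  0 + 5 = 5
  0 + 9 = 9
  3 + 5 = 8
  3 + 9 = 12
  5 + 9 = 14
Collected distinct sums: {-7, -4, -3, -1, 0, 1, 2, 3, 5, 6, 8, 9, 12, 14}
|A +̂ A| = 14
(Reference bound: |A +̂ A| ≥ 2|A| - 3 for |A| ≥ 2, with |A| = 6 giving ≥ 9.)

|A +̂ A| = 14


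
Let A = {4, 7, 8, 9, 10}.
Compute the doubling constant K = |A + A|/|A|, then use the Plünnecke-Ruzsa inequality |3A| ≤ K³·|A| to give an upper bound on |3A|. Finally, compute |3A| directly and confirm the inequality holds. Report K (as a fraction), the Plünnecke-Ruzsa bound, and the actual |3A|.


|A| = 5.
Step 1: Compute A + A by enumerating all 25 pairs.
A + A = {8, 11, 12, 13, 14, 15, 16, 17, 18, 19, 20}, so |A + A| = 11.
Step 2: Doubling constant K = |A + A|/|A| = 11/5 = 11/5 ≈ 2.2000.
Step 3: Plünnecke-Ruzsa gives |3A| ≤ K³·|A| = (2.2000)³ · 5 ≈ 53.2400.
Step 4: Compute 3A = A + A + A directly by enumerating all triples (a,b,c) ∈ A³; |3A| = 17.
Step 5: Check 17 ≤ 53.2400? Yes ✓.

K = 11/5, Plünnecke-Ruzsa bound K³|A| ≈ 53.2400, |3A| = 17, inequality holds.


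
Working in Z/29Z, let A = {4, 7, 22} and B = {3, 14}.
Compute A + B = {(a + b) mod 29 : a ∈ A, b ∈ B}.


Work in Z/29Z: reduce every sum a + b modulo 29.
Enumerate all 6 pairs:
a = 4: 4+3=7, 4+14=18
a = 7: 7+3=10, 7+14=21
a = 22: 22+3=25, 22+14=7
Distinct residues collected: {7, 10, 18, 21, 25}
|A + B| = 5 (out of 29 total residues).

A + B = {7, 10, 18, 21, 25}


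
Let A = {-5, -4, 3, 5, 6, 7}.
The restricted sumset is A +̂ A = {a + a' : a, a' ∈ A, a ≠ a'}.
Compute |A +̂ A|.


Restricted sumset: A +̂ A = {a + a' : a ∈ A, a' ∈ A, a ≠ a'}.
Equivalently, take A + A and drop any sum 2a that is achievable ONLY as a + a for a ∈ A (i.e. sums representable only with equal summands).
Enumerate pairs (a, a') with a < a' (symmetric, so each unordered pair gives one sum; this covers all a ≠ a'):
  -5 + -4 = -9
  -5 + 3 = -2
  -5 + 5 = 0
  -5 + 6 = 1
  -5 + 7 = 2
  -4 + 3 = -1
  -4 + 5 = 1
  -4 + 6 = 2
  -4 + 7 = 3
  3 + 5 = 8
  3 + 6 = 9
  3 + 7 = 10
  5 + 6 = 11
  5 + 7 = 12
  6 + 7 = 13
Collected distinct sums: {-9, -2, -1, 0, 1, 2, 3, 8, 9, 10, 11, 12, 13}
|A +̂ A| = 13
(Reference bound: |A +̂ A| ≥ 2|A| - 3 for |A| ≥ 2, with |A| = 6 giving ≥ 9.)

|A +̂ A| = 13


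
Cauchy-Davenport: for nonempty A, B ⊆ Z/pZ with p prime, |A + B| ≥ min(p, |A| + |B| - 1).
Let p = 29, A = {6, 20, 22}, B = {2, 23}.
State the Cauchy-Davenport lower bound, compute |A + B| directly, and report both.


Cauchy-Davenport: |A + B| ≥ min(p, |A| + |B| - 1) for A, B nonempty in Z/pZ.
|A| = 3, |B| = 2, p = 29.
CD lower bound = min(29, 3 + 2 - 1) = min(29, 4) = 4.
Compute A + B mod 29 directly:
a = 6: 6+2=8, 6+23=0
a = 20: 20+2=22, 20+23=14
a = 22: 22+2=24, 22+23=16
A + B = {0, 8, 14, 16, 22, 24}, so |A + B| = 6.
Verify: 6 ≥ 4? Yes ✓.

CD lower bound = 4, actual |A + B| = 6.


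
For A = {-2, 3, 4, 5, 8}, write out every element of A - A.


A - A = {a - a' : a, a' ∈ A}.
Compute a - a' for each ordered pair (a, a'):
a = -2: -2--2=0, -2-3=-5, -2-4=-6, -2-5=-7, -2-8=-10
a = 3: 3--2=5, 3-3=0, 3-4=-1, 3-5=-2, 3-8=-5
a = 4: 4--2=6, 4-3=1, 4-4=0, 4-5=-1, 4-8=-4
a = 5: 5--2=7, 5-3=2, 5-4=1, 5-5=0, 5-8=-3
a = 8: 8--2=10, 8-3=5, 8-4=4, 8-5=3, 8-8=0
Collecting distinct values (and noting 0 appears from a-a):
A - A = {-10, -7, -6, -5, -4, -3, -2, -1, 0, 1, 2, 3, 4, 5, 6, 7, 10}
|A - A| = 17

A - A = {-10, -7, -6, -5, -4, -3, -2, -1, 0, 1, 2, 3, 4, 5, 6, 7, 10}


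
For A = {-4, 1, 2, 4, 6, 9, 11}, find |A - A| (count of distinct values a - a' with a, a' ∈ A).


A - A = {a - a' : a, a' ∈ A}; |A| = 7.
Bounds: 2|A|-1 ≤ |A - A| ≤ |A|² - |A| + 1, i.e. 13 ≤ |A - A| ≤ 43.
Note: 0 ∈ A - A always (from a - a). The set is symmetric: if d ∈ A - A then -d ∈ A - A.
Enumerate nonzero differences d = a - a' with a > a' (then include -d):
Positive differences: {1, 2, 3, 4, 5, 6, 7, 8, 9, 10, 13, 15}
Full difference set: {0} ∪ (positive diffs) ∪ (negative diffs).
|A - A| = 1 + 2·12 = 25 (matches direct enumeration: 25).

|A - A| = 25


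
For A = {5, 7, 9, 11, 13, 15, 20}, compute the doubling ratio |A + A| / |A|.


|A| = 7.
Compute A + A by enumerating all 49 pairs.
A + A = {10, 12, 14, 16, 18, 20, 22, 24, 25, 26, 27, 28, 29, 30, 31, 33, 35, 40}, so |A + A| = 18.
K = |A + A| / |A| = 18/7 (already in lowest terms) ≈ 2.5714.
Reference: AP of size 7 gives K = 13/7 ≈ 1.8571; a fully generic set of size 7 gives K ≈ 4.0000.

|A| = 7, |A + A| = 18, K = 18/7.


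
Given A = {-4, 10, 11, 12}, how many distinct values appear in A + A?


A + A = {a + a' : a, a' ∈ A}; |A| = 4.
General bounds: 2|A| - 1 ≤ |A + A| ≤ |A|(|A|+1)/2, i.e. 7 ≤ |A + A| ≤ 10.
Lower bound 2|A|-1 is attained iff A is an arithmetic progression.
Enumerate sums a + a' for a ≤ a' (symmetric, so this suffices):
a = -4: -4+-4=-8, -4+10=6, -4+11=7, -4+12=8
a = 10: 10+10=20, 10+11=21, 10+12=22
a = 11: 11+11=22, 11+12=23
a = 12: 12+12=24
Distinct sums: {-8, 6, 7, 8, 20, 21, 22, 23, 24}
|A + A| = 9

|A + A| = 9


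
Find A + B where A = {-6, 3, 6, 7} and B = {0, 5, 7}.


A + B = {a + b : a ∈ A, b ∈ B}.
Enumerate all |A|·|B| = 4·3 = 12 pairs (a, b) and collect distinct sums.
a = -6: -6+0=-6, -6+5=-1, -6+7=1
a = 3: 3+0=3, 3+5=8, 3+7=10
a = 6: 6+0=6, 6+5=11, 6+7=13
a = 7: 7+0=7, 7+5=12, 7+7=14
Collecting distinct sums: A + B = {-6, -1, 1, 3, 6, 7, 8, 10, 11, 12, 13, 14}
|A + B| = 12

A + B = {-6, -1, 1, 3, 6, 7, 8, 10, 11, 12, 13, 14}


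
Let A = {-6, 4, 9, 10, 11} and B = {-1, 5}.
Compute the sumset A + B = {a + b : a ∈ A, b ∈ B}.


A + B = {a + b : a ∈ A, b ∈ B}.
Enumerate all |A|·|B| = 5·2 = 10 pairs (a, b) and collect distinct sums.
a = -6: -6+-1=-7, -6+5=-1
a = 4: 4+-1=3, 4+5=9
a = 9: 9+-1=8, 9+5=14
a = 10: 10+-1=9, 10+5=15
a = 11: 11+-1=10, 11+5=16
Collecting distinct sums: A + B = {-7, -1, 3, 8, 9, 10, 14, 15, 16}
|A + B| = 9

A + B = {-7, -1, 3, 8, 9, 10, 14, 15, 16}


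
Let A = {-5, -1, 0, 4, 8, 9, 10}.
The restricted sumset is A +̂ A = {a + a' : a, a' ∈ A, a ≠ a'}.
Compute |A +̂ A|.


Restricted sumset: A +̂ A = {a + a' : a ∈ A, a' ∈ A, a ≠ a'}.
Equivalently, take A + A and drop any sum 2a that is achievable ONLY as a + a for a ∈ A (i.e. sums representable only with equal summands).
Enumerate pairs (a, a') with a < a' (symmetric, so each unordered pair gives one sum; this covers all a ≠ a'):
  -5 + -1 = -6
  -5 + 0 = -5
  -5 + 4 = -1
  -5 + 8 = 3
  -5 + 9 = 4
  -5 + 10 = 5
  -1 + 0 = -1
  -1 + 4 = 3
  -1 + 8 = 7
  -1 + 9 = 8
  -1 + 10 = 9
  0 + 4 = 4
  0 + 8 = 8
  0 + 9 = 9
  0 + 10 = 10
  4 + 8 = 12
  4 + 9 = 13
  4 + 10 = 14
  8 + 9 = 17
  8 + 10 = 18
  9 + 10 = 19
Collected distinct sums: {-6, -5, -1, 3, 4, 5, 7, 8, 9, 10, 12, 13, 14, 17, 18, 19}
|A +̂ A| = 16
(Reference bound: |A +̂ A| ≥ 2|A| - 3 for |A| ≥ 2, with |A| = 7 giving ≥ 11.)

|A +̂ A| = 16


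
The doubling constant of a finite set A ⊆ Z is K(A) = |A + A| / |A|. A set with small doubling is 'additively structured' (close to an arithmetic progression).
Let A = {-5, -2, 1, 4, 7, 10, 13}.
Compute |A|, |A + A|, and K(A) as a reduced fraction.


|A| = 7.
Compute A + A by enumerating all 49 pairs.
A + A = {-10, -7, -4, -1, 2, 5, 8, 11, 14, 17, 20, 23, 26}, so |A + A| = 13.
K = |A + A| / |A| = 13/7 (already in lowest terms) ≈ 1.8571.
Reference: AP of size 7 gives K = 13/7 ≈ 1.8571; a fully generic set of size 7 gives K ≈ 4.0000.

|A| = 7, |A + A| = 13, K = 13/7.


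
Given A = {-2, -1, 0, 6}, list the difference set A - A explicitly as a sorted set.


A - A = {a - a' : a, a' ∈ A}.
Compute a - a' for each ordered pair (a, a'):
a = -2: -2--2=0, -2--1=-1, -2-0=-2, -2-6=-8
a = -1: -1--2=1, -1--1=0, -1-0=-1, -1-6=-7
a = 0: 0--2=2, 0--1=1, 0-0=0, 0-6=-6
a = 6: 6--2=8, 6--1=7, 6-0=6, 6-6=0
Collecting distinct values (and noting 0 appears from a-a):
A - A = {-8, -7, -6, -2, -1, 0, 1, 2, 6, 7, 8}
|A - A| = 11

A - A = {-8, -7, -6, -2, -1, 0, 1, 2, 6, 7, 8}


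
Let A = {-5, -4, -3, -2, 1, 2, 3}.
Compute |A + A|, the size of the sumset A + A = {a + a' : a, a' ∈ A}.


A + A = {a + a' : a, a' ∈ A}; |A| = 7.
General bounds: 2|A| - 1 ≤ |A + A| ≤ |A|(|A|+1)/2, i.e. 13 ≤ |A + A| ≤ 28.
Lower bound 2|A|-1 is attained iff A is an arithmetic progression.
Enumerate sums a + a' for a ≤ a' (symmetric, so this suffices):
a = -5: -5+-5=-10, -5+-4=-9, -5+-3=-8, -5+-2=-7, -5+1=-4, -5+2=-3, -5+3=-2
a = -4: -4+-4=-8, -4+-3=-7, -4+-2=-6, -4+1=-3, -4+2=-2, -4+3=-1
a = -3: -3+-3=-6, -3+-2=-5, -3+1=-2, -3+2=-1, -3+3=0
a = -2: -2+-2=-4, -2+1=-1, -2+2=0, -2+3=1
a = 1: 1+1=2, 1+2=3, 1+3=4
a = 2: 2+2=4, 2+3=5
a = 3: 3+3=6
Distinct sums: {-10, -9, -8, -7, -6, -5, -4, -3, -2, -1, 0, 1, 2, 3, 4, 5, 6}
|A + A| = 17

|A + A| = 17


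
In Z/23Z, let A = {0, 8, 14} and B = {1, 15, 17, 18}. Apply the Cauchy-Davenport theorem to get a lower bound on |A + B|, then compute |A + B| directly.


Cauchy-Davenport: |A + B| ≥ min(p, |A| + |B| - 1) for A, B nonempty in Z/pZ.
|A| = 3, |B| = 4, p = 23.
CD lower bound = min(23, 3 + 4 - 1) = min(23, 6) = 6.
Compute A + B mod 23 directly:
a = 0: 0+1=1, 0+15=15, 0+17=17, 0+18=18
a = 8: 8+1=9, 8+15=0, 8+17=2, 8+18=3
a = 14: 14+1=15, 14+15=6, 14+17=8, 14+18=9
A + B = {0, 1, 2, 3, 6, 8, 9, 15, 17, 18}, so |A + B| = 10.
Verify: 10 ≥ 6? Yes ✓.

CD lower bound = 6, actual |A + B| = 10.


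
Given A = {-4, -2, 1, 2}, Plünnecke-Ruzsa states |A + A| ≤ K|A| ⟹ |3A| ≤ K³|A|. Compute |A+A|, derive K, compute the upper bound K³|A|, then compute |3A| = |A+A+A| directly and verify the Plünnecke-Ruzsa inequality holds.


|A| = 4.
Step 1: Compute A + A by enumerating all 16 pairs.
A + A = {-8, -6, -4, -3, -2, -1, 0, 2, 3, 4}, so |A + A| = 10.
Step 2: Doubling constant K = |A + A|/|A| = 10/4 = 10/4 ≈ 2.5000.
Step 3: Plünnecke-Ruzsa gives |3A| ≤ K³·|A| = (2.5000)³ · 4 ≈ 62.5000.
Step 4: Compute 3A = A + A + A directly by enumerating all triples (a,b,c) ∈ A³; |3A| = 17.
Step 5: Check 17 ≤ 62.5000? Yes ✓.

K = 10/4, Plünnecke-Ruzsa bound K³|A| ≈ 62.5000, |3A| = 17, inequality holds.


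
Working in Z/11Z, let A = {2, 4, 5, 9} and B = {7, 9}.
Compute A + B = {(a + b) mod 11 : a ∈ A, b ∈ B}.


Work in Z/11Z: reduce every sum a + b modulo 11.
Enumerate all 8 pairs:
a = 2: 2+7=9, 2+9=0
a = 4: 4+7=0, 4+9=2
a = 5: 5+7=1, 5+9=3
a = 9: 9+7=5, 9+9=7
Distinct residues collected: {0, 1, 2, 3, 5, 7, 9}
|A + B| = 7 (out of 11 total residues).

A + B = {0, 1, 2, 3, 5, 7, 9}


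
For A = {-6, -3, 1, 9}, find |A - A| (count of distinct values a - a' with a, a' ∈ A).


A - A = {a - a' : a, a' ∈ A}; |A| = 4.
Bounds: 2|A|-1 ≤ |A - A| ≤ |A|² - |A| + 1, i.e. 7 ≤ |A - A| ≤ 13.
Note: 0 ∈ A - A always (from a - a). The set is symmetric: if d ∈ A - A then -d ∈ A - A.
Enumerate nonzero differences d = a - a' with a > a' (then include -d):
Positive differences: {3, 4, 7, 8, 12, 15}
Full difference set: {0} ∪ (positive diffs) ∪ (negative diffs).
|A - A| = 1 + 2·6 = 13 (matches direct enumeration: 13).

|A - A| = 13


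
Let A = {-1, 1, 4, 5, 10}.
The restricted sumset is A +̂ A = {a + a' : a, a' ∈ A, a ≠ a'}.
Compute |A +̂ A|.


Restricted sumset: A +̂ A = {a + a' : a ∈ A, a' ∈ A, a ≠ a'}.
Equivalently, take A + A and drop any sum 2a that is achievable ONLY as a + a for a ∈ A (i.e. sums representable only with equal summands).
Enumerate pairs (a, a') with a < a' (symmetric, so each unordered pair gives one sum; this covers all a ≠ a'):
  -1 + 1 = 0
  -1 + 4 = 3
  -1 + 5 = 4
  -1 + 10 = 9
  1 + 4 = 5
  1 + 5 = 6
  1 + 10 = 11
  4 + 5 = 9
  4 + 10 = 14
  5 + 10 = 15
Collected distinct sums: {0, 3, 4, 5, 6, 9, 11, 14, 15}
|A +̂ A| = 9
(Reference bound: |A +̂ A| ≥ 2|A| - 3 for |A| ≥ 2, with |A| = 5 giving ≥ 7.)

|A +̂ A| = 9


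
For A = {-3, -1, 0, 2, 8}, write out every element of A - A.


A - A = {a - a' : a, a' ∈ A}.
Compute a - a' for each ordered pair (a, a'):
a = -3: -3--3=0, -3--1=-2, -3-0=-3, -3-2=-5, -3-8=-11
a = -1: -1--3=2, -1--1=0, -1-0=-1, -1-2=-3, -1-8=-9
a = 0: 0--3=3, 0--1=1, 0-0=0, 0-2=-2, 0-8=-8
a = 2: 2--3=5, 2--1=3, 2-0=2, 2-2=0, 2-8=-6
a = 8: 8--3=11, 8--1=9, 8-0=8, 8-2=6, 8-8=0
Collecting distinct values (and noting 0 appears from a-a):
A - A = {-11, -9, -8, -6, -5, -3, -2, -1, 0, 1, 2, 3, 5, 6, 8, 9, 11}
|A - A| = 17

A - A = {-11, -9, -8, -6, -5, -3, -2, -1, 0, 1, 2, 3, 5, 6, 8, 9, 11}


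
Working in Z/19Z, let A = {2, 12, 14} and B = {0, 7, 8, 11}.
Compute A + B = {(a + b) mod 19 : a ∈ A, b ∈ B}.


Work in Z/19Z: reduce every sum a + b modulo 19.
Enumerate all 12 pairs:
a = 2: 2+0=2, 2+7=9, 2+8=10, 2+11=13
a = 12: 12+0=12, 12+7=0, 12+8=1, 12+11=4
a = 14: 14+0=14, 14+7=2, 14+8=3, 14+11=6
Distinct residues collected: {0, 1, 2, 3, 4, 6, 9, 10, 12, 13, 14}
|A + B| = 11 (out of 19 total residues).

A + B = {0, 1, 2, 3, 4, 6, 9, 10, 12, 13, 14}


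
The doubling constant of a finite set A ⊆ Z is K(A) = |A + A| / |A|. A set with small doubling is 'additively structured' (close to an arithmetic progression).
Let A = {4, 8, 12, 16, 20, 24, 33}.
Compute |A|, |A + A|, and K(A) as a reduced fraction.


|A| = 7.
Compute A + A by enumerating all 49 pairs.
A + A = {8, 12, 16, 20, 24, 28, 32, 36, 37, 40, 41, 44, 45, 48, 49, 53, 57, 66}, so |A + A| = 18.
K = |A + A| / |A| = 18/7 (already in lowest terms) ≈ 2.5714.
Reference: AP of size 7 gives K = 13/7 ≈ 1.8571; a fully generic set of size 7 gives K ≈ 4.0000.

|A| = 7, |A + A| = 18, K = 18/7.


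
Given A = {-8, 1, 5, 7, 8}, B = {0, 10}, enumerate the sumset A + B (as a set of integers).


A + B = {a + b : a ∈ A, b ∈ B}.
Enumerate all |A|·|B| = 5·2 = 10 pairs (a, b) and collect distinct sums.
a = -8: -8+0=-8, -8+10=2
a = 1: 1+0=1, 1+10=11
a = 5: 5+0=5, 5+10=15
a = 7: 7+0=7, 7+10=17
a = 8: 8+0=8, 8+10=18
Collecting distinct sums: A + B = {-8, 1, 2, 5, 7, 8, 11, 15, 17, 18}
|A + B| = 10

A + B = {-8, 1, 2, 5, 7, 8, 11, 15, 17, 18}


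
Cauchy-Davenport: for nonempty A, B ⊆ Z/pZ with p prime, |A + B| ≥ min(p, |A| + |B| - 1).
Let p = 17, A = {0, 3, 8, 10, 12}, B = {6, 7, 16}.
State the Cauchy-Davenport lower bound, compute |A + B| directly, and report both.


Cauchy-Davenport: |A + B| ≥ min(p, |A| + |B| - 1) for A, B nonempty in Z/pZ.
|A| = 5, |B| = 3, p = 17.
CD lower bound = min(17, 5 + 3 - 1) = min(17, 7) = 7.
Compute A + B mod 17 directly:
a = 0: 0+6=6, 0+7=7, 0+16=16
a = 3: 3+6=9, 3+7=10, 3+16=2
a = 8: 8+6=14, 8+7=15, 8+16=7
a = 10: 10+6=16, 10+7=0, 10+16=9
a = 12: 12+6=1, 12+7=2, 12+16=11
A + B = {0, 1, 2, 6, 7, 9, 10, 11, 14, 15, 16}, so |A + B| = 11.
Verify: 11 ≥ 7? Yes ✓.

CD lower bound = 7, actual |A + B| = 11.


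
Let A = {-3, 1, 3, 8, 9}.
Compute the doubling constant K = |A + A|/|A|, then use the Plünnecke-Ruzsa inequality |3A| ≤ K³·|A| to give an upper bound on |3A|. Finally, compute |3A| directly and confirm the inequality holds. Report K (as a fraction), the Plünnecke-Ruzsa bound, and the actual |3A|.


|A| = 5.
Step 1: Compute A + A by enumerating all 25 pairs.
A + A = {-6, -2, 0, 2, 4, 5, 6, 9, 10, 11, 12, 16, 17, 18}, so |A + A| = 14.
Step 2: Doubling constant K = |A + A|/|A| = 14/5 = 14/5 ≈ 2.8000.
Step 3: Plünnecke-Ruzsa gives |3A| ≤ K³·|A| = (2.8000)³ · 5 ≈ 109.7600.
Step 4: Compute 3A = A + A + A directly by enumerating all triples (a,b,c) ∈ A³; |3A| = 27.
Step 5: Check 27 ≤ 109.7600? Yes ✓.

K = 14/5, Plünnecke-Ruzsa bound K³|A| ≈ 109.7600, |3A| = 27, inequality holds.


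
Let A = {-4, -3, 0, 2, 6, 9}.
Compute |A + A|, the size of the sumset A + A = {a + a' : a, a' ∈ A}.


A + A = {a + a' : a, a' ∈ A}; |A| = 6.
General bounds: 2|A| - 1 ≤ |A + A| ≤ |A|(|A|+1)/2, i.e. 11 ≤ |A + A| ≤ 21.
Lower bound 2|A|-1 is attained iff A is an arithmetic progression.
Enumerate sums a + a' for a ≤ a' (symmetric, so this suffices):
a = -4: -4+-4=-8, -4+-3=-7, -4+0=-4, -4+2=-2, -4+6=2, -4+9=5
a = -3: -3+-3=-6, -3+0=-3, -3+2=-1, -3+6=3, -3+9=6
a = 0: 0+0=0, 0+2=2, 0+6=6, 0+9=9
a = 2: 2+2=4, 2+6=8, 2+9=11
a = 6: 6+6=12, 6+9=15
a = 9: 9+9=18
Distinct sums: {-8, -7, -6, -4, -3, -2, -1, 0, 2, 3, 4, 5, 6, 8, 9, 11, 12, 15, 18}
|A + A| = 19

|A + A| = 19


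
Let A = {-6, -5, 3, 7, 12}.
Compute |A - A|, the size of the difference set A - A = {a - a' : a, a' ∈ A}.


A - A = {a - a' : a, a' ∈ A}; |A| = 5.
Bounds: 2|A|-1 ≤ |A - A| ≤ |A|² - |A| + 1, i.e. 9 ≤ |A - A| ≤ 21.
Note: 0 ∈ A - A always (from a - a). The set is symmetric: if d ∈ A - A then -d ∈ A - A.
Enumerate nonzero differences d = a - a' with a > a' (then include -d):
Positive differences: {1, 4, 5, 8, 9, 12, 13, 17, 18}
Full difference set: {0} ∪ (positive diffs) ∪ (negative diffs).
|A - A| = 1 + 2·9 = 19 (matches direct enumeration: 19).

|A - A| = 19


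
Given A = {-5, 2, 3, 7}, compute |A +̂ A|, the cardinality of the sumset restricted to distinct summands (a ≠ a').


Restricted sumset: A +̂ A = {a + a' : a ∈ A, a' ∈ A, a ≠ a'}.
Equivalently, take A + A and drop any sum 2a that is achievable ONLY as a + a for a ∈ A (i.e. sums representable only with equal summands).
Enumerate pairs (a, a') with a < a' (symmetric, so each unordered pair gives one sum; this covers all a ≠ a'):
  -5 + 2 = -3
  -5 + 3 = -2
  -5 + 7 = 2
  2 + 3 = 5
  2 + 7 = 9
  3 + 7 = 10
Collected distinct sums: {-3, -2, 2, 5, 9, 10}
|A +̂ A| = 6
(Reference bound: |A +̂ A| ≥ 2|A| - 3 for |A| ≥ 2, with |A| = 4 giving ≥ 5.)

|A +̂ A| = 6


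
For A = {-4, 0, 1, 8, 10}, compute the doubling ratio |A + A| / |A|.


|A| = 5.
Compute A + A by enumerating all 25 pairs.
A + A = {-8, -4, -3, 0, 1, 2, 4, 6, 8, 9, 10, 11, 16, 18, 20}, so |A + A| = 15.
K = |A + A| / |A| = 15/5 = 3/1 ≈ 3.0000.
Reference: AP of size 5 gives K = 9/5 ≈ 1.8000; a fully generic set of size 5 gives K ≈ 3.0000.

|A| = 5, |A + A| = 15, K = 15/5 = 3/1.


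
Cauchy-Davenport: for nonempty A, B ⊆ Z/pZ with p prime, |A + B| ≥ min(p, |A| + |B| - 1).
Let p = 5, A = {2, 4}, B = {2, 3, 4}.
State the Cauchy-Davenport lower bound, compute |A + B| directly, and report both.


Cauchy-Davenport: |A + B| ≥ min(p, |A| + |B| - 1) for A, B nonempty in Z/pZ.
|A| = 2, |B| = 3, p = 5.
CD lower bound = min(5, 2 + 3 - 1) = min(5, 4) = 4.
Compute A + B mod 5 directly:
a = 2: 2+2=4, 2+3=0, 2+4=1
a = 4: 4+2=1, 4+3=2, 4+4=3
A + B = {0, 1, 2, 3, 4}, so |A + B| = 5.
Verify: 5 ≥ 4? Yes ✓.

CD lower bound = 4, actual |A + B| = 5.


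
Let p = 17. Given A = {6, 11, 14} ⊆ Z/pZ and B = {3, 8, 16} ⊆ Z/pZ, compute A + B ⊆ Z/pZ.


Work in Z/17Z: reduce every sum a + b modulo 17.
Enumerate all 9 pairs:
a = 6: 6+3=9, 6+8=14, 6+16=5
a = 11: 11+3=14, 11+8=2, 11+16=10
a = 14: 14+3=0, 14+8=5, 14+16=13
Distinct residues collected: {0, 2, 5, 9, 10, 13, 14}
|A + B| = 7 (out of 17 total residues).

A + B = {0, 2, 5, 9, 10, 13, 14}


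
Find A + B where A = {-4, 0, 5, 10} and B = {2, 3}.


A + B = {a + b : a ∈ A, b ∈ B}.
Enumerate all |A|·|B| = 4·2 = 8 pairs (a, b) and collect distinct sums.
a = -4: -4+2=-2, -4+3=-1
a = 0: 0+2=2, 0+3=3
a = 5: 5+2=7, 5+3=8
a = 10: 10+2=12, 10+3=13
Collecting distinct sums: A + B = {-2, -1, 2, 3, 7, 8, 12, 13}
|A + B| = 8

A + B = {-2, -1, 2, 3, 7, 8, 12, 13}


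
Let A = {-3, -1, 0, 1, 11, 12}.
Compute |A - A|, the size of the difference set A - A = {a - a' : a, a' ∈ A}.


A - A = {a - a' : a, a' ∈ A}; |A| = 6.
Bounds: 2|A|-1 ≤ |A - A| ≤ |A|² - |A| + 1, i.e. 11 ≤ |A - A| ≤ 31.
Note: 0 ∈ A - A always (from a - a). The set is symmetric: if d ∈ A - A then -d ∈ A - A.
Enumerate nonzero differences d = a - a' with a > a' (then include -d):
Positive differences: {1, 2, 3, 4, 10, 11, 12, 13, 14, 15}
Full difference set: {0} ∪ (positive diffs) ∪ (negative diffs).
|A - A| = 1 + 2·10 = 21 (matches direct enumeration: 21).

|A - A| = 21


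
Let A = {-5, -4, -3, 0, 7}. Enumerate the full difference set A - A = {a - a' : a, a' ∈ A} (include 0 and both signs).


A - A = {a - a' : a, a' ∈ A}.
Compute a - a' for each ordered pair (a, a'):
a = -5: -5--5=0, -5--4=-1, -5--3=-2, -5-0=-5, -5-7=-12
a = -4: -4--5=1, -4--4=0, -4--3=-1, -4-0=-4, -4-7=-11
a = -3: -3--5=2, -3--4=1, -3--3=0, -3-0=-3, -3-7=-10
a = 0: 0--5=5, 0--4=4, 0--3=3, 0-0=0, 0-7=-7
a = 7: 7--5=12, 7--4=11, 7--3=10, 7-0=7, 7-7=0
Collecting distinct values (and noting 0 appears from a-a):
A - A = {-12, -11, -10, -7, -5, -4, -3, -2, -1, 0, 1, 2, 3, 4, 5, 7, 10, 11, 12}
|A - A| = 19

A - A = {-12, -11, -10, -7, -5, -4, -3, -2, -1, 0, 1, 2, 3, 4, 5, 7, 10, 11, 12}


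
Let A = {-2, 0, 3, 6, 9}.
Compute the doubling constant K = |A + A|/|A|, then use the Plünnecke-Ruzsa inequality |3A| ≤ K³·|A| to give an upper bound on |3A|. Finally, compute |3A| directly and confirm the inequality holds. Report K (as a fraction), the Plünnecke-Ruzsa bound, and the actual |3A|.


|A| = 5.
Step 1: Compute A + A by enumerating all 25 pairs.
A + A = {-4, -2, 0, 1, 3, 4, 6, 7, 9, 12, 15, 18}, so |A + A| = 12.
Step 2: Doubling constant K = |A + A|/|A| = 12/5 = 12/5 ≈ 2.4000.
Step 3: Plünnecke-Ruzsa gives |3A| ≤ K³·|A| = (2.4000)³ · 5 ≈ 69.1200.
Step 4: Compute 3A = A + A + A directly by enumerating all triples (a,b,c) ∈ A³; |3A| = 22.
Step 5: Check 22 ≤ 69.1200? Yes ✓.

K = 12/5, Plünnecke-Ruzsa bound K³|A| ≈ 69.1200, |3A| = 22, inequality holds.


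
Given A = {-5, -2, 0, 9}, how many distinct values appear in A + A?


A + A = {a + a' : a, a' ∈ A}; |A| = 4.
General bounds: 2|A| - 1 ≤ |A + A| ≤ |A|(|A|+1)/2, i.e. 7 ≤ |A + A| ≤ 10.
Lower bound 2|A|-1 is attained iff A is an arithmetic progression.
Enumerate sums a + a' for a ≤ a' (symmetric, so this suffices):
a = -5: -5+-5=-10, -5+-2=-7, -5+0=-5, -5+9=4
a = -2: -2+-2=-4, -2+0=-2, -2+9=7
a = 0: 0+0=0, 0+9=9
a = 9: 9+9=18
Distinct sums: {-10, -7, -5, -4, -2, 0, 4, 7, 9, 18}
|A + A| = 10

|A + A| = 10


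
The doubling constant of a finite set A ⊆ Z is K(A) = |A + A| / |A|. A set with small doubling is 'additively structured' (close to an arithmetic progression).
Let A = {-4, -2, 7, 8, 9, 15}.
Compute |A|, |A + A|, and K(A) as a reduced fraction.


|A| = 6.
Compute A + A by enumerating all 36 pairs.
A + A = {-8, -6, -4, 3, 4, 5, 6, 7, 11, 13, 14, 15, 16, 17, 18, 22, 23, 24, 30}, so |A + A| = 19.
K = |A + A| / |A| = 19/6 (already in lowest terms) ≈ 3.1667.
Reference: AP of size 6 gives K = 11/6 ≈ 1.8333; a fully generic set of size 6 gives K ≈ 3.5000.

|A| = 6, |A + A| = 19, K = 19/6.


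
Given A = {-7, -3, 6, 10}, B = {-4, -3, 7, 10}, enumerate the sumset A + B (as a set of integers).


A + B = {a + b : a ∈ A, b ∈ B}.
Enumerate all |A|·|B| = 4·4 = 16 pairs (a, b) and collect distinct sums.
a = -7: -7+-4=-11, -7+-3=-10, -7+7=0, -7+10=3
a = -3: -3+-4=-7, -3+-3=-6, -3+7=4, -3+10=7
a = 6: 6+-4=2, 6+-3=3, 6+7=13, 6+10=16
a = 10: 10+-4=6, 10+-3=7, 10+7=17, 10+10=20
Collecting distinct sums: A + B = {-11, -10, -7, -6, 0, 2, 3, 4, 6, 7, 13, 16, 17, 20}
|A + B| = 14

A + B = {-11, -10, -7, -6, 0, 2, 3, 4, 6, 7, 13, 16, 17, 20}


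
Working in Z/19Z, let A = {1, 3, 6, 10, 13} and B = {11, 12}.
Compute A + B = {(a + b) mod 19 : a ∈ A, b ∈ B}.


Work in Z/19Z: reduce every sum a + b modulo 19.
Enumerate all 10 pairs:
a = 1: 1+11=12, 1+12=13
a = 3: 3+11=14, 3+12=15
a = 6: 6+11=17, 6+12=18
a = 10: 10+11=2, 10+12=3
a = 13: 13+11=5, 13+12=6
Distinct residues collected: {2, 3, 5, 6, 12, 13, 14, 15, 17, 18}
|A + B| = 10 (out of 19 total residues).

A + B = {2, 3, 5, 6, 12, 13, 14, 15, 17, 18}


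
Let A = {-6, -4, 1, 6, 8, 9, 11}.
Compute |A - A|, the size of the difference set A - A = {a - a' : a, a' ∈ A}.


A - A = {a - a' : a, a' ∈ A}; |A| = 7.
Bounds: 2|A|-1 ≤ |A - A| ≤ |A|² - |A| + 1, i.e. 13 ≤ |A - A| ≤ 43.
Note: 0 ∈ A - A always (from a - a). The set is symmetric: if d ∈ A - A then -d ∈ A - A.
Enumerate nonzero differences d = a - a' with a > a' (then include -d):
Positive differences: {1, 2, 3, 5, 7, 8, 10, 12, 13, 14, 15, 17}
Full difference set: {0} ∪ (positive diffs) ∪ (negative diffs).
|A - A| = 1 + 2·12 = 25 (matches direct enumeration: 25).

|A - A| = 25


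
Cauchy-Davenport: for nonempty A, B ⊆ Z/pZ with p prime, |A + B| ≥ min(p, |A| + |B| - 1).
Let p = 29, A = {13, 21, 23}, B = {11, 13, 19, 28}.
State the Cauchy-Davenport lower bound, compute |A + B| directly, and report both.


Cauchy-Davenport: |A + B| ≥ min(p, |A| + |B| - 1) for A, B nonempty in Z/pZ.
|A| = 3, |B| = 4, p = 29.
CD lower bound = min(29, 3 + 4 - 1) = min(29, 6) = 6.
Compute A + B mod 29 directly:
a = 13: 13+11=24, 13+13=26, 13+19=3, 13+28=12
a = 21: 21+11=3, 21+13=5, 21+19=11, 21+28=20
a = 23: 23+11=5, 23+13=7, 23+19=13, 23+28=22
A + B = {3, 5, 7, 11, 12, 13, 20, 22, 24, 26}, so |A + B| = 10.
Verify: 10 ≥ 6? Yes ✓.

CD lower bound = 6, actual |A + B| = 10.
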